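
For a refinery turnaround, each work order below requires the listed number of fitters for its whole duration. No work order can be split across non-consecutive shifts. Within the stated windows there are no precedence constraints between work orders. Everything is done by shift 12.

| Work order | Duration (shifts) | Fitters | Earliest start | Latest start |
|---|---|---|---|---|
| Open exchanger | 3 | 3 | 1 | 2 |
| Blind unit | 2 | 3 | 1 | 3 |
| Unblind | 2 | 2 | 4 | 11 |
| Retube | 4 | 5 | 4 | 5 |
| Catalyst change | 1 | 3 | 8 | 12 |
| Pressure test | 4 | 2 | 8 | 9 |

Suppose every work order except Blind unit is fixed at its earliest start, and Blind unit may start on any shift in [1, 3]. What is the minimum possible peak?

7

Blind unit@1: s1:6  s2:6  s3:3  s4:7  s5:7  s6:5  s7:5  s8:5  s9:2  s10:2  s11:2  s12:0 → peak 7
Blind unit@2: s1:3  s2:6  s3:6  s4:7  s5:7  s6:5  s7:5  s8:5  s9:2  s10:2  s11:2  s12:0 → peak 7
Blind unit@3: s1:3  s2:3  s3:6  s4:10  s5:7  s6:5  s7:5  s8:5  s9:2  s10:2  s11:2  s12:0 → peak 10
Best is Blind unit@1, peak 7.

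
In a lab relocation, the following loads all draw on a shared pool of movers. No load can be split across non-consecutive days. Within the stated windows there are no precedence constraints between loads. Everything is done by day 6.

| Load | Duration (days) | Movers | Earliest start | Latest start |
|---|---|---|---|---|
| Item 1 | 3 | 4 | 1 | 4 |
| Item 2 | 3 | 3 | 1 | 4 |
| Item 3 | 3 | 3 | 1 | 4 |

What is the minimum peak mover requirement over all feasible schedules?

Early-start (Item 1@1, Item 2@1, Item 3@1) gives peak 10: d1:10  d2:10  d3:10  d4:0  d5:0  d6:0.
Shift Item 2→4, Item 3→4.
Schedule Item 1@1, Item 2@4, Item 3@4: d1:4  d2:4  d3:4  d4:6  d5:6  d6:6 — peak 6.

6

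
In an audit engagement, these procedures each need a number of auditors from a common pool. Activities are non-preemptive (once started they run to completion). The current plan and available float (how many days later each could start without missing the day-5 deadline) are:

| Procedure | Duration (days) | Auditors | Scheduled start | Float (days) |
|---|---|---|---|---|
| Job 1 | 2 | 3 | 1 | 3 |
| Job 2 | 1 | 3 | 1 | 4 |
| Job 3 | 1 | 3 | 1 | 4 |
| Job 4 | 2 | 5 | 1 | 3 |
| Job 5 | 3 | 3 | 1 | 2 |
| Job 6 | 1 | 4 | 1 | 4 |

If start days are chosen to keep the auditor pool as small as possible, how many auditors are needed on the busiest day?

Early-start (Job 1@1, Job 2@1, Job 3@1, Job 4@1, Job 5@1, Job 6@1) gives peak 21: d1:21  d2:11  d3:3  d4:0  d5:0.
Shift Job 3→2, Job 4→3, Job 5→3, Job 6→5.
Schedule Job 1@1, Job 2@1, Job 3@2, Job 4@3, Job 5@3, Job 6@5: d1:6  d2:6  d3:8  d4:8  d5:7 — peak 8.

8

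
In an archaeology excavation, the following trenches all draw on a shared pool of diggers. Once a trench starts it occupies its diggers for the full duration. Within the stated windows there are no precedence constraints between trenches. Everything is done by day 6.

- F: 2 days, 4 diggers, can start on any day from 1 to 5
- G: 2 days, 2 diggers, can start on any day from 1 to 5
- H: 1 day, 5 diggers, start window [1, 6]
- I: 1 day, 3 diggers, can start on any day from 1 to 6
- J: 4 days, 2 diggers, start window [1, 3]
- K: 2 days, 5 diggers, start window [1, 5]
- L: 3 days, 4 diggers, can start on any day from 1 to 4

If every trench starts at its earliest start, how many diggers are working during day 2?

At early start, day 2 has: F, G, J, K, L.
Demand: 4 + 2 + 2 + 5 + 4 = 17.

17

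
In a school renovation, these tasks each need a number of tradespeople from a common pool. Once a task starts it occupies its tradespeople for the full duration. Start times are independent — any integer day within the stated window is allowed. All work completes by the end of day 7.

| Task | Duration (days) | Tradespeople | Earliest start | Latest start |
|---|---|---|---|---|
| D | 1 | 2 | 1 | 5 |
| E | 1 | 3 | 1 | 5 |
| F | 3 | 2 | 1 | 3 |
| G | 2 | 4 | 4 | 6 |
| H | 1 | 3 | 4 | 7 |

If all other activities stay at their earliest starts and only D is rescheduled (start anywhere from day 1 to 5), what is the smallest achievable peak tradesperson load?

7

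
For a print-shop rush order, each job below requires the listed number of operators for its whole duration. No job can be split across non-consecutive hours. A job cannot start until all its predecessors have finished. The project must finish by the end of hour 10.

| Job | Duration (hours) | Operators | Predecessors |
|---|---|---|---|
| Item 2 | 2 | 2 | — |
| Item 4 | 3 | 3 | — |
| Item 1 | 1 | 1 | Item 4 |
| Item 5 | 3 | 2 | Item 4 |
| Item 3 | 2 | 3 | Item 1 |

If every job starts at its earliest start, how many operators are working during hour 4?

3

At early start, hour 4 has: Item 1, Item 5.
Demand: 1 + 2 = 3.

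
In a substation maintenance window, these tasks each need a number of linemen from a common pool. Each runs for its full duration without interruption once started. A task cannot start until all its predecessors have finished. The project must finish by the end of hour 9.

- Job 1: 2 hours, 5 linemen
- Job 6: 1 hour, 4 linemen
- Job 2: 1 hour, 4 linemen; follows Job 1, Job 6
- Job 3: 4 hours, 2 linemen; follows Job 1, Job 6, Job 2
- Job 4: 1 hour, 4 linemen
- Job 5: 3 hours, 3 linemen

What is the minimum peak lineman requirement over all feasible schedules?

5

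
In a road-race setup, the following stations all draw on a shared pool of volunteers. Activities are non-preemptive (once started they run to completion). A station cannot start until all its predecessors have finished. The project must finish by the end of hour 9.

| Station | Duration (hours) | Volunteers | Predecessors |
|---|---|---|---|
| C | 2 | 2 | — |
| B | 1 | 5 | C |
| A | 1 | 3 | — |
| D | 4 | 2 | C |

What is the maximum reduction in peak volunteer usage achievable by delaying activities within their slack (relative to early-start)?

2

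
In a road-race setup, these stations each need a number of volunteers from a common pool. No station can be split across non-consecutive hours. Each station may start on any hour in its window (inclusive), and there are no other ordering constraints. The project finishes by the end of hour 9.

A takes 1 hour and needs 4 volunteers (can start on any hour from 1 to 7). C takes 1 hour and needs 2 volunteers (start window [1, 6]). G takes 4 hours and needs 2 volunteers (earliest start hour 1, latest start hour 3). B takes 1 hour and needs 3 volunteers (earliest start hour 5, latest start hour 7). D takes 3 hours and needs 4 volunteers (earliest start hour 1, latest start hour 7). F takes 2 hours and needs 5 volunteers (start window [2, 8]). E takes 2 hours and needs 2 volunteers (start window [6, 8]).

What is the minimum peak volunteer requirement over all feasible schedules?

Early-start (A@1, C@1, G@1, B@5, D@1, F@2, E@6) gives peak 12: h1:12  h2:11  h3:11  h4:2  h5:3  h6:2  h7:2  h8:0  h9:0.
Shift G→2, D→2, F→6, E→8.
Schedule A@1, C@1, G@2, B@5, D@2, F@6, E@8: h1:6  h2:6  h3:6  h4:6  h5:5  h6:5  h7:5  h8:2  h9:2 — peak 6.

6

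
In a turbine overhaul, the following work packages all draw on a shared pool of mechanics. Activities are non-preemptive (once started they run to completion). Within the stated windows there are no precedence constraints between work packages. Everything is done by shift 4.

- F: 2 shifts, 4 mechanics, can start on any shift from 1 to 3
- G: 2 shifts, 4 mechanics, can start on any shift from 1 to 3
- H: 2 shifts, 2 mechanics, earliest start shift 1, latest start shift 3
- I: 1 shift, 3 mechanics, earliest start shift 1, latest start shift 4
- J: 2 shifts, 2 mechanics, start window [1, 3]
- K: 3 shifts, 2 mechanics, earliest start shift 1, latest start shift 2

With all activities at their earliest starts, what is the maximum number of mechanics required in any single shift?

Early-start schedule: F@1, G@1, H@1, I@1, J@1, K@1.
Load per shift: shift 1: 17, shift 2: 14, shift 3: 2, shift 4: 0.
Peak is 17.

17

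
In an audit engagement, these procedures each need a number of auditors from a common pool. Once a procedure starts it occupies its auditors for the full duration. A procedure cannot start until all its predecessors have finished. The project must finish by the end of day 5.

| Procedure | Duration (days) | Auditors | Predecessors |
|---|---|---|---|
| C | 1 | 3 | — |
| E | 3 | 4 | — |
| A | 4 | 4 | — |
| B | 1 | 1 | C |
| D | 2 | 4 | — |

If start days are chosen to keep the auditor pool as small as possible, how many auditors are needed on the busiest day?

9

Early-start (C@1, E@1, A@1, B@2, D@1) gives peak 15: d1:15  d2:13  d3:8  d4:4  d5:0.
Shift A→2, D→4.
Schedule C@1, E@1, A@2, B@2, D@4: d1:7  d2:9  d3:8  d4:8  d5:8 — peak 9.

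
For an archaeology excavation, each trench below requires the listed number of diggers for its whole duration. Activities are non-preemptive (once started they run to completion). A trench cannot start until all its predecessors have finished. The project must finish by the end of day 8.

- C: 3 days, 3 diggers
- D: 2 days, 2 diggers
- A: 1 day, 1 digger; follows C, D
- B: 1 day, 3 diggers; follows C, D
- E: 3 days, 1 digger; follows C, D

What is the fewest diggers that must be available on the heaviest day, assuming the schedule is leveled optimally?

4

Early-start (C@1, D@1, A@4, B@4, E@4) gives peak 5: d1:5  d2:5  d3:3  d4:5  d5:1  d6:1  d7:0  d8:0.
Shift D→4, A→6, B→7, E→6.
Schedule C@1, D@4, A@6, B@7, E@6: d1:3  d2:3  d3:3  d4:2  d5:2  d6:2  d7:4  d8:1 — peak 4.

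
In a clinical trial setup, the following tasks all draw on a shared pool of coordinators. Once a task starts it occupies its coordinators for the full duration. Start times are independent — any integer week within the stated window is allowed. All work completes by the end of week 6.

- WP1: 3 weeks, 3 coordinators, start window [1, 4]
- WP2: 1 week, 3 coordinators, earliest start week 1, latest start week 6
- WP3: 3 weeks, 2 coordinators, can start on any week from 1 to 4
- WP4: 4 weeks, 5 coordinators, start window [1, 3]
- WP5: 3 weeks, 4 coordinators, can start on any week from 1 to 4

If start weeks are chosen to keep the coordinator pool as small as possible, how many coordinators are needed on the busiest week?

10

Early-start (WP1@1, WP2@1, WP3@1, WP4@1, WP5@1) gives peak 17: w1:17  w2:14  w3:14  w4:5  w5:0  w6:0.
Shift WP4→2, WP5→4.
Schedule WP1@1, WP2@1, WP3@1, WP4@2, WP5@4: w1:8  w2:10  w3:10  w4:9  w5:9  w6:4 — peak 10.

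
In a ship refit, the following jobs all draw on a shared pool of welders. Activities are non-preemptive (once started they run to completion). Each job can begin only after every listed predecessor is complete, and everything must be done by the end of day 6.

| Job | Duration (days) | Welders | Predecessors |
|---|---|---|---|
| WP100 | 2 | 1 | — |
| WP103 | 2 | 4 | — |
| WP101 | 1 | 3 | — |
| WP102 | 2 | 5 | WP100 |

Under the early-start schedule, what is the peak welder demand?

Early-start schedule: WP100@1, WP103@1, WP101@1, WP102@3.
Load per day: day 1: 8, day 2: 5, day 3: 5, day 4: 5, day 5: 0, day 6: 0.
Peak is 8.

8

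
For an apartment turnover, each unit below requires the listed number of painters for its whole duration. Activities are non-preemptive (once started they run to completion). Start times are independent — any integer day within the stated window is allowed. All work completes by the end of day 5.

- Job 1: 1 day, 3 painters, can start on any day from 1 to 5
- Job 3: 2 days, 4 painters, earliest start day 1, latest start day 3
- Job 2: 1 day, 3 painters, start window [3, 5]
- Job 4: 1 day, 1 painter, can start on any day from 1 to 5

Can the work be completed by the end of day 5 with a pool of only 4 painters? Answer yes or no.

yes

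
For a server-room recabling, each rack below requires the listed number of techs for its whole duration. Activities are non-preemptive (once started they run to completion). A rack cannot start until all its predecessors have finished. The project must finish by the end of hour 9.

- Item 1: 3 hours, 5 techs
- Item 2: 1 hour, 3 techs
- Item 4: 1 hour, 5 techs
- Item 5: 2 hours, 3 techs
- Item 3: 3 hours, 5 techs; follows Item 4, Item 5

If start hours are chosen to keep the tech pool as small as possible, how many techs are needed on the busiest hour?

6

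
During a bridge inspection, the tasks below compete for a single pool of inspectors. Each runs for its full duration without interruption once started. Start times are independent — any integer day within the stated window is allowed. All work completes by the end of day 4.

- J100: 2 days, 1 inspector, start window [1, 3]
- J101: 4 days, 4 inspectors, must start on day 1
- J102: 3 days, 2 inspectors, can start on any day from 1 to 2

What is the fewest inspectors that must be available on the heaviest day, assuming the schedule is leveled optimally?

7

Schedule J100@1, J101@1, J102@1: d1:7  d2:7  d3:6  d4:4 — peak 7.
No arrangement of the 6 feasible schedules does better.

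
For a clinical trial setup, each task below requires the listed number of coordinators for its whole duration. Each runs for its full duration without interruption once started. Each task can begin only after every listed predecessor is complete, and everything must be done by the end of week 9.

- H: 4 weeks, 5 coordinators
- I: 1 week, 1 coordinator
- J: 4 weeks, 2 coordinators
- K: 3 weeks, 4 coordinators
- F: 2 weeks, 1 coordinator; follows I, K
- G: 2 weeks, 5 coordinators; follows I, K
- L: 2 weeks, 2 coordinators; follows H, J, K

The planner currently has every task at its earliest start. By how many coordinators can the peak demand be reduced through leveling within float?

Early-start peak: w1:12  w2:11  w3:11  w4:13  w5:8  w6:2  w7:0  w8:0  w9:0 ⇒ 13.
Leveled (H@4, I@1, J@1, K@1, F@5, G@8, L@8): w1:7  w2:6  w3:6  w4:7  w5:6  w6:6  w7:5  w8:7  w9:7 ⇒ 7.
Reduction 13 − 7 = 6.

6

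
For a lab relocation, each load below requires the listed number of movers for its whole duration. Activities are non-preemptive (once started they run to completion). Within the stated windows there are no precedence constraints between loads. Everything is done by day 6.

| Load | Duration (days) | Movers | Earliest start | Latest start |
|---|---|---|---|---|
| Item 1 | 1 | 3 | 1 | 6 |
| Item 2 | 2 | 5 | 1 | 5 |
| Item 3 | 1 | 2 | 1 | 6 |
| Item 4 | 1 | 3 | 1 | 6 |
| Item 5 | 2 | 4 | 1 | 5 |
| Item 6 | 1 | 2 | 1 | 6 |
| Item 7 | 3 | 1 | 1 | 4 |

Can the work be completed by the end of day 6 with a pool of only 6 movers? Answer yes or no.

yes

Schedule Item 1@1, Item 2@2, Item 3@1, Item 4@4, Item 5@5, Item 6@4, Item 7@1: d1:6  d2:6  d3:6  d4:5  d5:4  d6:4 — peak 6 ≤ 6.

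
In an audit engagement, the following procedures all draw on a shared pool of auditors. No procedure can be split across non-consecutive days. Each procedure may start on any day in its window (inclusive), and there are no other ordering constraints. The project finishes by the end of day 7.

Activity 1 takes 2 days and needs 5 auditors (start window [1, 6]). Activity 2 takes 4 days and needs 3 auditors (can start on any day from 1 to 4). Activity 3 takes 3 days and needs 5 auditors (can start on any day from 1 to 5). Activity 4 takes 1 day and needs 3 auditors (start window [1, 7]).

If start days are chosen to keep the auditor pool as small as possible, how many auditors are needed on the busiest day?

Early-start (Activity 1@1, Activity 2@1, Activity 3@1, Activity 4@1) gives peak 16: d1:16  d2:13  d3:8  d4:3  d5:0  d6:0  d7:0.
Shift Activity 3→3, Activity 4→5.
Schedule Activity 1@1, Activity 2@1, Activity 3@3, Activity 4@5: d1:8  d2:8  d3:8  d4:8  d5:8  d6:0  d7:0 — peak 8.

8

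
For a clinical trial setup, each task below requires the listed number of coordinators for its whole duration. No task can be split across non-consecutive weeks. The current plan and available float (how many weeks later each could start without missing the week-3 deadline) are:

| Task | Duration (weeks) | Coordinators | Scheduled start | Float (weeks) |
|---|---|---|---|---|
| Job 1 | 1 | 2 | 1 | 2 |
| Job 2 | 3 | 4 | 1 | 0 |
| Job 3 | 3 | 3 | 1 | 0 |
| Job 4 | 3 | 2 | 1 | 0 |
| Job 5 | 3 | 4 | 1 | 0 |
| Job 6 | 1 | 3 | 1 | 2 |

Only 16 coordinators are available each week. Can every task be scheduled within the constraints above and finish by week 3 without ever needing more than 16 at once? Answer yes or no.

Schedule Job 1@1, Job 2@1, Job 3@1, Job 4@1, Job 5@1, Job 6@2: w1:15  w2:16  w3:13 — peak 16 ≤ 16.

yes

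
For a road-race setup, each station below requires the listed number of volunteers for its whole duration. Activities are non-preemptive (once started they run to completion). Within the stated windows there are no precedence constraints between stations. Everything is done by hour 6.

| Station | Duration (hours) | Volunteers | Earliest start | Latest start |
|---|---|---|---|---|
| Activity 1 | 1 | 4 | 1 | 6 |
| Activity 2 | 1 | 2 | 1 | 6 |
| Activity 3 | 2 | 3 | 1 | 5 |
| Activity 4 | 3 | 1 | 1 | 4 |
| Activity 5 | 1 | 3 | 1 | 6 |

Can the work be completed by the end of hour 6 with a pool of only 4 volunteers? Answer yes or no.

yes

Schedule Activity 1@1, Activity 2@2, Activity 3@3, Activity 4@2, Activity 5@5: h1:4  h2:3  h3:4  h4:4  h5:3  h6:0 — peak 4 ≤ 4.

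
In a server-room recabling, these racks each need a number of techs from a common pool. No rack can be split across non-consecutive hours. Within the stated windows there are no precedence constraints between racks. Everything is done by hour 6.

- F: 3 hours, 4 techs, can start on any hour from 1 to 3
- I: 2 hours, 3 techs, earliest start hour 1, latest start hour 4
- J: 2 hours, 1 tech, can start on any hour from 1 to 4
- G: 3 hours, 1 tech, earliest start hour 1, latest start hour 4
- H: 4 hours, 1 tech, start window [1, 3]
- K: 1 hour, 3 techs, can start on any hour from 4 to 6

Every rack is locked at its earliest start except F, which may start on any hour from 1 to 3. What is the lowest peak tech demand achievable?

8

F@1: h1:10  h2:10  h3:6  h4:4  h5:0  h6:0 → peak 10
F@2: h1:6  h2:10  h3:6  h4:8  h5:0  h6:0 → peak 10
F@3: h1:6  h2:6  h3:6  h4:8  h5:4  h6:0 → peak 8
Best is F@3, peak 8.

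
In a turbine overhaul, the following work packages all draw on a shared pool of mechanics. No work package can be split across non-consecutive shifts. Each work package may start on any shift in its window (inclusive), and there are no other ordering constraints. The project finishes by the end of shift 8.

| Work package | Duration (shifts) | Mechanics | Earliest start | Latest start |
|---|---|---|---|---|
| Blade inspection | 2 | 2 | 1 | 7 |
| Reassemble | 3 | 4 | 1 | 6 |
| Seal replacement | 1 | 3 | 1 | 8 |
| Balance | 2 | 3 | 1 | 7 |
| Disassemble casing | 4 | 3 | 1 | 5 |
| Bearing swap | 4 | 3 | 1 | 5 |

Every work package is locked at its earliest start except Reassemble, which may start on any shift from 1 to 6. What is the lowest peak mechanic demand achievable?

Reassemble@1: s1:18  s2:15  s3:10  s4:6  s5:0  s6:0  s7:0  s8:0 → peak 18
Reassemble@2: s1:14  s2:15  s3:10  s4:10  s5:0  s6:0  s7:0  s8:0 → peak 15
Reassemble@3: s1:14  s2:11  s3:10  s4:10  s5:4  s6:0  s7:0  s8:0 → peak 14
Reassemble@4: s1:14  s2:11  s3:6  s4:10  s5:4  s6:4  s7:0  s8:0 → peak 14
Reassemble@5: s1:14  s2:11  s3:6  s4:6  s5:4  s6:4  s7:4  s8:0 → peak 14
Reassemble@6: s1:14  s2:11  s3:6  s4:6  s5:0  s6:4  s7:4  s8:4 → peak 14
Best is Reassemble@3, peak 14.

14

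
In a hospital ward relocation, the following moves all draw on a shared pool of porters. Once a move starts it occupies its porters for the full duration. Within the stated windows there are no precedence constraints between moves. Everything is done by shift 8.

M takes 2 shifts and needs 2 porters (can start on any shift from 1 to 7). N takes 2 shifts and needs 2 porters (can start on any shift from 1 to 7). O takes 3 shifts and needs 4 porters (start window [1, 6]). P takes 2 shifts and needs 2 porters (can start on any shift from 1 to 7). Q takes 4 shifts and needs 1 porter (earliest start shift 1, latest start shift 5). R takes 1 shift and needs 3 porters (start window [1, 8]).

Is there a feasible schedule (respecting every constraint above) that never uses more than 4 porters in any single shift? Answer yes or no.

The minimum achievable peak is 5; 4 < 5, so no feasible schedule stays within the cap.

no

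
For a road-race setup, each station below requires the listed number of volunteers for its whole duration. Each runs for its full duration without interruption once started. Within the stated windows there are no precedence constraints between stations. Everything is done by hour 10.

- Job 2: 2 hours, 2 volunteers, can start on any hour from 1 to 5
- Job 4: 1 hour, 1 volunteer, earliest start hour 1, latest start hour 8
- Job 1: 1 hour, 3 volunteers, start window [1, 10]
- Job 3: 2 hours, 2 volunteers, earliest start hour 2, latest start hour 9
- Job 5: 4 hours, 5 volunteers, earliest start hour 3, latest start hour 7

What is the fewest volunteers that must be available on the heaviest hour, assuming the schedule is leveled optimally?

5

Early-start (Job 2@1, Job 4@1, Job 1@1, Job 3@2, Job 5@3) gives peak 7: h1:6  h2:4  h3:7  h4:5  h5:5  h6:5  h7:0  h8:0  h9:0  h10:0.
Shift Job 1→2, Job 3→3, Job 5→5.
Schedule Job 2@1, Job 4@1, Job 1@2, Job 3@3, Job 5@5: h1:3  h2:5  h3:2  h4:2  h5:5  h6:5  h7:5  h8:5  h9:0  h10:0 — peak 5.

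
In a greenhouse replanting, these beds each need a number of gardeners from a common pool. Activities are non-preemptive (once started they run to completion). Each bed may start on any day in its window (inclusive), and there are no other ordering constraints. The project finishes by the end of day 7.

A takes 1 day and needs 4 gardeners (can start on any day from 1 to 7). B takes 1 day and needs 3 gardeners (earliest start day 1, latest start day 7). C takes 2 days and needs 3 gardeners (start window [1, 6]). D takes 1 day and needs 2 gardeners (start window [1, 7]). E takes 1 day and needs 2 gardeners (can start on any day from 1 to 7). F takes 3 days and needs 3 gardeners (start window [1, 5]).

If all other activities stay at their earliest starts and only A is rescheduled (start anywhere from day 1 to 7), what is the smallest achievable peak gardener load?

A@1: d1:17  d2:6  d3:3  d4:0  d5:0  d6:0  d7:0 → peak 17
A@2: d1:13  d2:10  d3:3  d4:0  d5:0  d6:0  d7:0 → peak 13
A@3: d1:13  d2:6  d3:7  d4:0  d5:0  d6:0  d7:0 → peak 13
A@4: d1:13  d2:6  d3:3  d4:4  d5:0  d6:0  d7:0 → peak 13
A@5: d1:13  d2:6  d3:3  d4:0  d5:4  d6:0  d7:0 → peak 13
A@6: d1:13  d2:6  d3:3  d4:0  d5:0  d6:4  d7:0 → peak 13
A@7: d1:13  d2:6  d3:3  d4:0  d5:0  d6:0  d7:4 → peak 13
Best is A@2, peak 13.

13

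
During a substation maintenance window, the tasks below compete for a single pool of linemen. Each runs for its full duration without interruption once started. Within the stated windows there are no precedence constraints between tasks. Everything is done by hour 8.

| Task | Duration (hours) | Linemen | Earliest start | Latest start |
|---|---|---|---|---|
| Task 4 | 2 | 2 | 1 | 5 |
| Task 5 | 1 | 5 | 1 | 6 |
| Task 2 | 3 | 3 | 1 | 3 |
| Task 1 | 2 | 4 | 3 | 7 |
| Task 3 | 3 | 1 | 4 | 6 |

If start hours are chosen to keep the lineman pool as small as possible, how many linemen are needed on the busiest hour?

5

Early-start (Task 4@1, Task 5@1, Task 2@1, Task 1@3, Task 3@4) gives peak 10: h1:10  h2:5  h3:7  h4:5  h5:1  h6:1  h7:0  h8:0.
Shift Task 5→4, Task 1→5, Task 3→5.
Schedule Task 4@1, Task 5@4, Task 2@1, Task 1@5, Task 3@5: h1:5  h2:5  h3:3  h4:5  h5:5  h6:5  h7:1  h8:0 — peak 5.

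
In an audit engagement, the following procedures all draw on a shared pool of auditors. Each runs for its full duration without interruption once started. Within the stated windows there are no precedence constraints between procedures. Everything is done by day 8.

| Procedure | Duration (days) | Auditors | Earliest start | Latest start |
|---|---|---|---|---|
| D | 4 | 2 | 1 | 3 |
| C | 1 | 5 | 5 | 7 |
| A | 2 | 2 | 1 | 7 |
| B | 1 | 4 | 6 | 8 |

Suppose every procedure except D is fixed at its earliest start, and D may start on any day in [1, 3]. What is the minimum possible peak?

5

D@1: d1:4  d2:4  d3:2  d4:2  d5:5  d6:4  d7:0  d8:0 → peak 5
D@2: d1:2  d2:4  d3:2  d4:2  d5:7  d6:4  d7:0  d8:0 → peak 7
D@3: d1:2  d2:2  d3:2  d4:2  d5:7  d6:6  d7:0  d8:0 → peak 7
Best is D@1, peak 5.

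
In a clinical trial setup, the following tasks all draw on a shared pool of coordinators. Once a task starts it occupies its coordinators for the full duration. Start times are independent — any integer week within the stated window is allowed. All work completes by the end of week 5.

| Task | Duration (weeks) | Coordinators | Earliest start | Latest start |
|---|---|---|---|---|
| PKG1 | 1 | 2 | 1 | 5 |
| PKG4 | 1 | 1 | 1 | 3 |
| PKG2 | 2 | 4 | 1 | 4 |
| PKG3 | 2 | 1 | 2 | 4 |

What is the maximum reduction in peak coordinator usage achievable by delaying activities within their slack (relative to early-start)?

Early-start peak: w1:7  w2:5  w3:1  w4:0  w5:0 ⇒ 7.
Leveled (PKG1@1, PKG4@1, PKG2@2, PKG3@4): w1:3  w2:4  w3:4  w4:1  w5:1 ⇒ 4.
Reduction 7 − 4 = 3.

3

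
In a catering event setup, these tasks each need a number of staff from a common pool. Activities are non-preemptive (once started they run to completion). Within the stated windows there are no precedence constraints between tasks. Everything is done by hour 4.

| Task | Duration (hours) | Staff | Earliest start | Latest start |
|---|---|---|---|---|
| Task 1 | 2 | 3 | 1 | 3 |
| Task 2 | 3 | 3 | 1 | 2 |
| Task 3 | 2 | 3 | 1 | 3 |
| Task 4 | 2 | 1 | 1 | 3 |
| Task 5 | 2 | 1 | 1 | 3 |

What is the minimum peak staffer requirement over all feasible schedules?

Early-start (Task 1@1, Task 2@1, Task 3@1, Task 4@1, Task 5@1) gives peak 11: h1:11  h2:11  h3:3  h4:0.
Shift Task 3→3, Task 5→3.
Schedule Task 1@1, Task 2@1, Task 3@3, Task 4@1, Task 5@3: h1:7  h2:7  h3:7  h4:4 — peak 7.
Total staffer-hours = 25 over 4 hours ⇒ peak ≥ ⌈25/4⌉ = 7, so 7 is optimal.

7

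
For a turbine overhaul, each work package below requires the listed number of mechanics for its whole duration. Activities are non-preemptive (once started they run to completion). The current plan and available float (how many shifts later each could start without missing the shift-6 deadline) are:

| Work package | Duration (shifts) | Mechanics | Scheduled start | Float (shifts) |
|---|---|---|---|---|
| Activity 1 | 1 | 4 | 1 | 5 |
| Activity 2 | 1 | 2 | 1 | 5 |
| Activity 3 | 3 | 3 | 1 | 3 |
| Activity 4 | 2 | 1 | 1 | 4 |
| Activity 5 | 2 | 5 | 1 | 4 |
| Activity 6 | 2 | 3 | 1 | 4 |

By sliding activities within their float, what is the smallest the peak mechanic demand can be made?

Early-start (Activity 1@1, Activity 2@1, Activity 3@1, Activity 4@1, Activity 5@1, Activity 6@1) gives peak 18: s1:18  s2:12  s3:3  s4:0  s5:0  s6:0.
Shift Activity 3→2, Activity 4→4, Activity 5→5, Activity 6→2.
Schedule Activity 1@1, Activity 2@1, Activity 3@2, Activity 4@4, Activity 5@5, Activity 6@2: s1:6  s2:6  s3:6  s4:4  s5:6  s6:5 — peak 6.
Total mechanic-shifts = 33 over 6 shifts ⇒ peak ≥ ⌈33/6⌉ = 6, so 6 is optimal.

6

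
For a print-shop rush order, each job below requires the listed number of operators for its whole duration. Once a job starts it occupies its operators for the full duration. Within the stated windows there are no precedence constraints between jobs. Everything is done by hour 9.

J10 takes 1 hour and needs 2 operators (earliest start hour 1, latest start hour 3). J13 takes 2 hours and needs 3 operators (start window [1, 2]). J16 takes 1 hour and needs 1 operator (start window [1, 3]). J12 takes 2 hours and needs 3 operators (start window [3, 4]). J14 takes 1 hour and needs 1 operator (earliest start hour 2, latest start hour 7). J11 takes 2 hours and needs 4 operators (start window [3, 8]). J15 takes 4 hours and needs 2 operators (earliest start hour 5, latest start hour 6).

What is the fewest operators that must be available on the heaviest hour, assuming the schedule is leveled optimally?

6

Early-start (J10@1, J13@1, J16@1, J12@3, J14@2, J11@3, J15@5) gives peak 7: h1:6  h2:4  h3:7  h4:7  h5:2  h6:2  h7:2  h8:2  h9:0.
Shift J11→5.
Schedule J10@1, J13@1, J16@1, J12@3, J14@2, J11@5, J15@5: h1:6  h2:4  h3:3  h4:3  h5:6  h6:6  h7:2  h8:2  h9:0 — peak 6.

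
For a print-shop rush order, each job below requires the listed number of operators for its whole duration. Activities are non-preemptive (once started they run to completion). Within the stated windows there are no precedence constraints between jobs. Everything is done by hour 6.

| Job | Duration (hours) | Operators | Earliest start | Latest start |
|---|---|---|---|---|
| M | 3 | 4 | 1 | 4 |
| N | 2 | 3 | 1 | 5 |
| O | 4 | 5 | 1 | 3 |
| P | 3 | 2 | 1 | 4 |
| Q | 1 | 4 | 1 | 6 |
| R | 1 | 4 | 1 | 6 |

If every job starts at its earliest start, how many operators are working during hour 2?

14

At early start, hour 2 has: M, N, O, P.
Demand: 4 + 3 + 5 + 2 = 14.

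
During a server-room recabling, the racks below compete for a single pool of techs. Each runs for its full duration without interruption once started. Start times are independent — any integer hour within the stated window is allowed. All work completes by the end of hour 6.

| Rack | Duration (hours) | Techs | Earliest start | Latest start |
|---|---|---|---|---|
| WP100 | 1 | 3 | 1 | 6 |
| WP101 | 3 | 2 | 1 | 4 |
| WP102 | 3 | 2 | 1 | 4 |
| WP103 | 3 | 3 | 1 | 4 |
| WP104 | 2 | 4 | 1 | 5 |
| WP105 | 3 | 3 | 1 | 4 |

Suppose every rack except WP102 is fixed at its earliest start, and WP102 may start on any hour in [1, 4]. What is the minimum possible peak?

WP102@1: h1:17  h2:14  h3:10  h4:0  h5:0  h6:0 → peak 17
WP102@2: h1:15  h2:14  h3:10  h4:2  h5:0  h6:0 → peak 15
WP102@3: h1:15  h2:12  h3:10  h4:2  h5:2  h6:0 → peak 15
WP102@4: h1:15  h2:12  h3:8  h4:2  h5:2  h6:2 → peak 15
Best is WP102@2, peak 15.

15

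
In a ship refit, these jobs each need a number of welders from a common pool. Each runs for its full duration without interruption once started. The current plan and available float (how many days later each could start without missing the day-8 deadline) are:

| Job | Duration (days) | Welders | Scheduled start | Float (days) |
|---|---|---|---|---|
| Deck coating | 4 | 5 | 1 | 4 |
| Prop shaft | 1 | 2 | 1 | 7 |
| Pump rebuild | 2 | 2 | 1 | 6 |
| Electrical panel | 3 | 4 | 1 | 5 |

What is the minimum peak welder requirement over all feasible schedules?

Early-start (Deck coating@1, Prop shaft@1, Pump rebuild@1, Electrical panel@1) gives peak 13: d1:13  d2:11  d3:9  d4:5  d5:0  d6:0  d7:0  d8:0.
Shift Prop shaft→5, Pump rebuild→5, Electrical panel→6.
Schedule Deck coating@1, Prop shaft@5, Pump rebuild@5, Electrical panel@6: d1:5  d2:5  d3:5  d4:5  d5:4  d6:6  d7:4  d8:4 — peak 6.

6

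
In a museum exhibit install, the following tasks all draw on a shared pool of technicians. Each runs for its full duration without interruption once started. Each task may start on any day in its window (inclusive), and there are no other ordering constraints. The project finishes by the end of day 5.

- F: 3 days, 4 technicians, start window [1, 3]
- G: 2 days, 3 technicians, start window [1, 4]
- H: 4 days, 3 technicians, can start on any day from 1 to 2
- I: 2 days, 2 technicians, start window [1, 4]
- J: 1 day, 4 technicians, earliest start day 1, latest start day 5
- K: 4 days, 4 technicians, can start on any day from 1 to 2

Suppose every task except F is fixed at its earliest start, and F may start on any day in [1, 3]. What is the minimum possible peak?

16

F@1: d1:20  d2:16  d3:11  d4:7  d5:0 → peak 20
F@2: d1:16  d2:16  d3:11  d4:11  d5:0 → peak 16
F@3: d1:16  d2:12  d3:11  d4:11  d5:4 → peak 16
Best is F@2, peak 16.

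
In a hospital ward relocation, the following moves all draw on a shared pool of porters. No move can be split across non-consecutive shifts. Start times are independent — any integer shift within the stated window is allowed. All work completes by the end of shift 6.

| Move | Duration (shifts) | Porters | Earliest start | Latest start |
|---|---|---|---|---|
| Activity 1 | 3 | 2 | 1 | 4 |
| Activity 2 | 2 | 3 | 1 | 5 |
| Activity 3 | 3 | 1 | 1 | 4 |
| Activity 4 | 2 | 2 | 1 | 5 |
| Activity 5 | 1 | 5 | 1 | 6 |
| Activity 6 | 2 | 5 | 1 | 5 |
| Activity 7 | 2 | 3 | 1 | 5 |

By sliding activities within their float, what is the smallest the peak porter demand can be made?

Early-start (Activity 1@1, Activity 2@1, Activity 3@1, Activity 4@1, Activity 5@1, Activity 6@1, Activity 7@1) gives peak 21: s1:21  s2:16  s3:3  s4:0  s5:0  s6:0.
Shift Activity 2→3, Activity 3→3, Activity 4→5, Activity 5→6, Activity 7→4.
Schedule Activity 1@1, Activity 2@3, Activity 3@3, Activity 4@5, Activity 5@6, Activity 6@1, Activity 7@4: s1:7  s2:7  s3:6  s4:7  s5:6  s6:7 — peak 7.
Total porter-shifts = 40 over 6 shifts ⇒ peak ≥ ⌈40/6⌉ = 7, so 7 is optimal.

7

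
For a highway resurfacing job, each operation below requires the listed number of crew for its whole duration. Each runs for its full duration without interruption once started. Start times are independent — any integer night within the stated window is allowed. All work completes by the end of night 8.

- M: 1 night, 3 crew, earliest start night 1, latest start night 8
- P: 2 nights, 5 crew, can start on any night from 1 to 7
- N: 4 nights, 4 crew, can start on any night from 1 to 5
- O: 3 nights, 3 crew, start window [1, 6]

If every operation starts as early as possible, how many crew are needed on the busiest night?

Early-start schedule: M@1, P@1, N@1, O@1.
Load per night: night 1: 15, night 2: 12, night 3: 7, night 4: 4, night 5: 0, night 6: 0, night 7: 0, night 8: 0.
Peak is 15.

15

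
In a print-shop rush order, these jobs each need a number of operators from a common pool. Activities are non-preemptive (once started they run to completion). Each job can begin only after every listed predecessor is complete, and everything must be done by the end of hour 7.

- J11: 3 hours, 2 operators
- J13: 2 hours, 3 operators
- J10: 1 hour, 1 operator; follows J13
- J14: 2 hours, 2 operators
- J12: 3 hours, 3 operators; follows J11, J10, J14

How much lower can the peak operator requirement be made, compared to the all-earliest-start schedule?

2

Early-start peak: h1:7  h2:7  h3:3  h4:3  h5:3  h6:3  h7:0 ⇒ 7.
Leveled (J11@1, J13@1, J10@3, J14@3, J12@5): h1:5  h2:5  h3:5  h4:2  h5:3  h6:3  h7:3 ⇒ 5.
Reduction 7 − 5 = 2.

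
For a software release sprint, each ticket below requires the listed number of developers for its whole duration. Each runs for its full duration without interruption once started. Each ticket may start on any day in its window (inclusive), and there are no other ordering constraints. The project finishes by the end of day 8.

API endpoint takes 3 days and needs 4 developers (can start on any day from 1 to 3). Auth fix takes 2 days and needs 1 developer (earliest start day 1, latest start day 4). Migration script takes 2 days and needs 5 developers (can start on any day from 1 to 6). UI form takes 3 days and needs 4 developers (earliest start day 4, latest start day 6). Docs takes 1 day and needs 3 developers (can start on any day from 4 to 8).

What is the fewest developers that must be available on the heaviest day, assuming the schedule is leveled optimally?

Early-start (API endpoint@1, Auth fix@1, Migration script@1, UI form@4, Docs@4) gives peak 10: d1:10  d2:10  d3:4  d4:7  d5:4  d6:4  d7:0  d8:0.
Shift Migration script→4, UI form→6, Docs→6.
Schedule API endpoint@1, Auth fix@1, Migration script@4, UI form@6, Docs@6: d1:5  d2:5  d3:4  d4:5  d5:5  d6:7  d7:4  d8:4 — peak 7.

7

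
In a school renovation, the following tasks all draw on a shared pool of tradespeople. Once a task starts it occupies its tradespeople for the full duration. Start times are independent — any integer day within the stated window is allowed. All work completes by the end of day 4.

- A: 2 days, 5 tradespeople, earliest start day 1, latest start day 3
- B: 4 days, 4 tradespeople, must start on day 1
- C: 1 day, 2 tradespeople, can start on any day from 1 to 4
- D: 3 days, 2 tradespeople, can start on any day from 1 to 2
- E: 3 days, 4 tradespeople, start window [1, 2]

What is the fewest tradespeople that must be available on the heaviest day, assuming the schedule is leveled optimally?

Early-start (A@1, B@1, C@1, D@1, E@1) gives peak 17: d1:17  d2:15  d3:10  d4:4.
Shift E→2.
Schedule A@1, B@1, C@1, D@1, E@2: d1:13  d2:15  d3:10  d4:8 — peak 15.

15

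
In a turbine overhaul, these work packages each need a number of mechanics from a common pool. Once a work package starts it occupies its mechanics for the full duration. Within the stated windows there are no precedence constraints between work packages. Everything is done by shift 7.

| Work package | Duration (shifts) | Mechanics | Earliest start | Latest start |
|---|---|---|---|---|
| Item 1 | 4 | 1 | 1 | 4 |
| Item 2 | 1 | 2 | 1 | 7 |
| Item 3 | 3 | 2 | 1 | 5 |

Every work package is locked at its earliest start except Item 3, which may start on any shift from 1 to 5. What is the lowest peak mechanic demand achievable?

Item 3@1: s1:5  s2:3  s3:3  s4:1  s5:0  s6:0  s7:0 → peak 5
Item 3@2: s1:3  s2:3  s3:3  s4:3  s5:0  s6:0  s7:0 → peak 3
Item 3@3: s1:3  s2:1  s3:3  s4:3  s5:2  s6:0  s7:0 → peak 3
Item 3@4: s1:3  s2:1  s3:1  s4:3  s5:2  s6:2  s7:0 → peak 3
Item 3@5: s1:3  s2:1  s3:1  s4:1  s5:2  s6:2  s7:2 → peak 3
Best is Item 3@2, peak 3.

3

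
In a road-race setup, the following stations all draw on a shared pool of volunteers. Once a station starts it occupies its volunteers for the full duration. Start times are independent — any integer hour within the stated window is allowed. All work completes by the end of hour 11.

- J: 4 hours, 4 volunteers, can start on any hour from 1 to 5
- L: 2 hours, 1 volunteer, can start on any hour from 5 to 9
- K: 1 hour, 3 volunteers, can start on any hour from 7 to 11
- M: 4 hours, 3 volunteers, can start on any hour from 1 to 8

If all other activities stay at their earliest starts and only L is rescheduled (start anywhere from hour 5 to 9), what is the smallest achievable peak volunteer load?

7

L@5: h1:7  h2:7  h3:7  h4:7  h5:1  h6:1  h7:3  h8:0  h9:0  h10:0  h11:0 → peak 7
L@6: h1:7  h2:7  h3:7  h4:7  h5:0  h6:1  h7:4  h8:0  h9:0  h10:0  h11:0 → peak 7
L@7: h1:7  h2:7  h3:7  h4:7  h5:0  h6:0  h7:4  h8:1  h9:0  h10:0  h11:0 → peak 7
L@8: h1:7  h2:7  h3:7  h4:7  h5:0  h6:0  h7:3  h8:1  h9:1  h10:0  h11:0 → peak 7
L@9: h1:7  h2:7  h3:7  h4:7  h5:0  h6:0  h7:3  h8:0  h9:1  h10:1  h11:0 → peak 7
Best is L@5, peak 7.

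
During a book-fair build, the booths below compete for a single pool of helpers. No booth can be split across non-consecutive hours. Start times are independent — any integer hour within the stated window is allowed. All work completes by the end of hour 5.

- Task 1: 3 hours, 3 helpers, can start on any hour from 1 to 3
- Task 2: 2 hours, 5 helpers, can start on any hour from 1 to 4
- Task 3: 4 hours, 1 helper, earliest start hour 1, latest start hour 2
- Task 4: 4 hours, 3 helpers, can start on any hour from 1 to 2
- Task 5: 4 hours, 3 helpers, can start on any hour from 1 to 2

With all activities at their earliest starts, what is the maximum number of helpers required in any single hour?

Early-start schedule: Task 1@1, Task 2@1, Task 3@1, Task 4@1, Task 5@1.
Load per hour: hour 1: 15, hour 2: 15, hour 3: 10, hour 4: 7, hour 5: 0.
Peak is 15.

15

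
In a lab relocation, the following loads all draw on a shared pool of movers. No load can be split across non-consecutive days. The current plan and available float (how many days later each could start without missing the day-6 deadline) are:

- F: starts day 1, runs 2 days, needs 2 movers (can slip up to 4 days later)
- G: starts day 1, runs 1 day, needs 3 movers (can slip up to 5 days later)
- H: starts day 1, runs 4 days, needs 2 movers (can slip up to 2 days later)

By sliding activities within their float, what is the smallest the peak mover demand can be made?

Early-start (F@1, G@1, H@1) gives peak 7: d1:7  d2:4  d3:2  d4:2  d5:0  d6:0.
Shift G→5.
Schedule F@1, G@5, H@1: d1:4  d2:4  d3:2  d4:2  d5:3  d6:0 — peak 4.

4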